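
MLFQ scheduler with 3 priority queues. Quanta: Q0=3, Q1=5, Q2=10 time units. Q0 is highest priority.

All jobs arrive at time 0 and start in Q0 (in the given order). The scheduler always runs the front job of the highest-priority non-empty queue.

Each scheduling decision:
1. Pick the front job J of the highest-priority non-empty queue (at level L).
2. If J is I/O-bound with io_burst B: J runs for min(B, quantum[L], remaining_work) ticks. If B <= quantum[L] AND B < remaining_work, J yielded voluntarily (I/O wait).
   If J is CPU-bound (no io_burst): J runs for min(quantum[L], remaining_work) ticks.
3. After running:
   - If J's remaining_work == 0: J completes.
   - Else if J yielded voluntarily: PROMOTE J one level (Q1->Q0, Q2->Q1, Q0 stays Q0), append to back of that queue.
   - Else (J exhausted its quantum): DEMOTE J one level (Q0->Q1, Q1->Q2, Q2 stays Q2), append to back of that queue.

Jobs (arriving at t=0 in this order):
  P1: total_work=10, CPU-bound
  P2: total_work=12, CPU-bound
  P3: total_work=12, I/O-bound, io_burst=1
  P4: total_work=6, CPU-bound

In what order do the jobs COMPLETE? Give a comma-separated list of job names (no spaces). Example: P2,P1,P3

t=0-3: P1@Q0 runs 3, rem=7, quantum used, demote→Q1. Q0=[P2,P3,P4] Q1=[P1] Q2=[]
t=3-6: P2@Q0 runs 3, rem=9, quantum used, demote→Q1. Q0=[P3,P4] Q1=[P1,P2] Q2=[]
t=6-7: P3@Q0 runs 1, rem=11, I/O yield, promote→Q0. Q0=[P4,P3] Q1=[P1,P2] Q2=[]
t=7-10: P4@Q0 runs 3, rem=3, quantum used, demote→Q1. Q0=[P3] Q1=[P1,P2,P4] Q2=[]
t=10-11: P3@Q0 runs 1, rem=10, I/O yield, promote→Q0. Q0=[P3] Q1=[P1,P2,P4] Q2=[]
t=11-12: P3@Q0 runs 1, rem=9, I/O yield, promote→Q0. Q0=[P3] Q1=[P1,P2,P4] Q2=[]
t=12-13: P3@Q0 runs 1, rem=8, I/O yield, promote→Q0. Q0=[P3] Q1=[P1,P2,P4] Q2=[]
t=13-14: P3@Q0 runs 1, rem=7, I/O yield, promote→Q0. Q0=[P3] Q1=[P1,P2,P4] Q2=[]
t=14-15: P3@Q0 runs 1, rem=6, I/O yield, promote→Q0. Q0=[P3] Q1=[P1,P2,P4] Q2=[]
t=15-16: P3@Q0 runs 1, rem=5, I/O yield, promote→Q0. Q0=[P3] Q1=[P1,P2,P4] Q2=[]
t=16-17: P3@Q0 runs 1, rem=4, I/O yield, promote→Q0. Q0=[P3] Q1=[P1,P2,P4] Q2=[]
t=17-18: P3@Q0 runs 1, rem=3, I/O yield, promote→Q0. Q0=[P3] Q1=[P1,P2,P4] Q2=[]
t=18-19: P3@Q0 runs 1, rem=2, I/O yield, promote→Q0. Q0=[P3] Q1=[P1,P2,P4] Q2=[]
t=19-20: P3@Q0 runs 1, rem=1, I/O yield, promote→Q0. Q0=[P3] Q1=[P1,P2,P4] Q2=[]
t=20-21: P3@Q0 runs 1, rem=0, completes. Q0=[] Q1=[P1,P2,P4] Q2=[]
t=21-26: P1@Q1 runs 5, rem=2, quantum used, demote→Q2. Q0=[] Q1=[P2,P4] Q2=[P1]
t=26-31: P2@Q1 runs 5, rem=4, quantum used, demote→Q2. Q0=[] Q1=[P4] Q2=[P1,P2]
t=31-34: P4@Q1 runs 3, rem=0, completes. Q0=[] Q1=[] Q2=[P1,P2]
t=34-36: P1@Q2 runs 2, rem=0, completes. Q0=[] Q1=[] Q2=[P2]
t=36-40: P2@Q2 runs 4, rem=0, completes. Q0=[] Q1=[] Q2=[]

Answer: P3,P4,P1,P2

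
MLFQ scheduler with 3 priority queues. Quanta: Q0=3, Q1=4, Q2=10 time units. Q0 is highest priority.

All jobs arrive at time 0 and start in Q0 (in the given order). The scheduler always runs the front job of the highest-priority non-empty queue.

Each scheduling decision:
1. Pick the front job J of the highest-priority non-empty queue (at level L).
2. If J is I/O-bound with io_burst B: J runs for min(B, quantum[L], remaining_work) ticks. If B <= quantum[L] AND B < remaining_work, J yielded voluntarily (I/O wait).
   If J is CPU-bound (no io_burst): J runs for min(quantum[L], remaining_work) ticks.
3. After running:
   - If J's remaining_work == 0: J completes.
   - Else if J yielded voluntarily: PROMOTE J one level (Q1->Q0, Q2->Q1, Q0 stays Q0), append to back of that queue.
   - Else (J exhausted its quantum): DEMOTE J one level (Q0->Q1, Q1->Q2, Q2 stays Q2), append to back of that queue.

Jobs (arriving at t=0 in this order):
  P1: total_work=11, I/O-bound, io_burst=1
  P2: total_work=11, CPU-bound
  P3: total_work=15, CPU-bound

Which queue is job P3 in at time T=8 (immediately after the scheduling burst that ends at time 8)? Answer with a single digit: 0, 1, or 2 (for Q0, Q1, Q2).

Answer: 1

Derivation:
t=0-1: P1@Q0 runs 1, rem=10, I/O yield, promote→Q0. Q0=[P2,P3,P1] Q1=[] Q2=[]
t=1-4: P2@Q0 runs 3, rem=8, quantum used, demote→Q1. Q0=[P3,P1] Q1=[P2] Q2=[]
t=4-7: P3@Q0 runs 3, rem=12, quantum used, demote→Q1. Q0=[P1] Q1=[P2,P3] Q2=[]
t=7-8: P1@Q0 runs 1, rem=9, I/O yield, promote→Q0. Q0=[P1] Q1=[P2,P3] Q2=[]
t=8-9: P1@Q0 runs 1, rem=8, I/O yield, promote→Q0. Q0=[P1] Q1=[P2,P3] Q2=[]
t=9-10: P1@Q0 runs 1, rem=7, I/O yield, promote→Q0. Q0=[P1] Q1=[P2,P3] Q2=[]
t=10-11: P1@Q0 runs 1, rem=6, I/O yield, promote→Q0. Q0=[P1] Q1=[P2,P3] Q2=[]
t=11-12: P1@Q0 runs 1, rem=5, I/O yield, promote→Q0. Q0=[P1] Q1=[P2,P3] Q2=[]
t=12-13: P1@Q0 runs 1, rem=4, I/O yield, promote→Q0. Q0=[P1] Q1=[P2,P3] Q2=[]
t=13-14: P1@Q0 runs 1, rem=3, I/O yield, promote→Q0. Q0=[P1] Q1=[P2,P3] Q2=[]
t=14-15: P1@Q0 runs 1, rem=2, I/O yield, promote→Q0. Q0=[P1] Q1=[P2,P3] Q2=[]
t=15-16: P1@Q0 runs 1, rem=1, I/O yield, promote→Q0. Q0=[P1] Q1=[P2,P3] Q2=[]
t=16-17: P1@Q0 runs 1, rem=0, completes. Q0=[] Q1=[P2,P3] Q2=[]
t=17-21: P2@Q1 runs 4, rem=4, quantum used, demote→Q2. Q0=[] Q1=[P3] Q2=[P2]
t=21-25: P3@Q1 runs 4, rem=8, quantum used, demote→Q2. Q0=[] Q1=[] Q2=[P2,P3]
t=25-29: P2@Q2 runs 4, rem=0, completes. Q0=[] Q1=[] Q2=[P3]
t=29-37: P3@Q2 runs 8, rem=0, completes. Q0=[] Q1=[] Q2=[]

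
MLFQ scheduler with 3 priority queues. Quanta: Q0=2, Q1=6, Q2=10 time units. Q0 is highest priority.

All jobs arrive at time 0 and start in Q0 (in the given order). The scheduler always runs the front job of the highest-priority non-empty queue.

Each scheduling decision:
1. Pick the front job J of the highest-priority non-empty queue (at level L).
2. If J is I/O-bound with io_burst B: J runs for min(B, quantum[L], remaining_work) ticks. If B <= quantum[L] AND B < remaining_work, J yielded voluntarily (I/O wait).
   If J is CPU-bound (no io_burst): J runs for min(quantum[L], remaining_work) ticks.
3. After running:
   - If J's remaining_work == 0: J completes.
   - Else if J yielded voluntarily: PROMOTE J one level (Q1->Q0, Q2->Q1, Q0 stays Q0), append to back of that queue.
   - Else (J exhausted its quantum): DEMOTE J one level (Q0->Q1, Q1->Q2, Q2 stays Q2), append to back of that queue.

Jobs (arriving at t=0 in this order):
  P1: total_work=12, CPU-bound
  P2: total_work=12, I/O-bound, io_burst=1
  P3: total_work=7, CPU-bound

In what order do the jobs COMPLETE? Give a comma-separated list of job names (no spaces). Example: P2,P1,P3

Answer: P2,P3,P1

Derivation:
t=0-2: P1@Q0 runs 2, rem=10, quantum used, demote→Q1. Q0=[P2,P3] Q1=[P1] Q2=[]
t=2-3: P2@Q0 runs 1, rem=11, I/O yield, promote→Q0. Q0=[P3,P2] Q1=[P1] Q2=[]
t=3-5: P3@Q0 runs 2, rem=5, quantum used, demote→Q1. Q0=[P2] Q1=[P1,P3] Q2=[]
t=5-6: P2@Q0 runs 1, rem=10, I/O yield, promote→Q0. Q0=[P2] Q1=[P1,P3] Q2=[]
t=6-7: P2@Q0 runs 1, rem=9, I/O yield, promote→Q0. Q0=[P2] Q1=[P1,P3] Q2=[]
t=7-8: P2@Q0 runs 1, rem=8, I/O yield, promote→Q0. Q0=[P2] Q1=[P1,P3] Q2=[]
t=8-9: P2@Q0 runs 1, rem=7, I/O yield, promote→Q0. Q0=[P2] Q1=[P1,P3] Q2=[]
t=9-10: P2@Q0 runs 1, rem=6, I/O yield, promote→Q0. Q0=[P2] Q1=[P1,P3] Q2=[]
t=10-11: P2@Q0 runs 1, rem=5, I/O yield, promote→Q0. Q0=[P2] Q1=[P1,P3] Q2=[]
t=11-12: P2@Q0 runs 1, rem=4, I/O yield, promote→Q0. Q0=[P2] Q1=[P1,P3] Q2=[]
t=12-13: P2@Q0 runs 1, rem=3, I/O yield, promote→Q0. Q0=[P2] Q1=[P1,P3] Q2=[]
t=13-14: P2@Q0 runs 1, rem=2, I/O yield, promote→Q0. Q0=[P2] Q1=[P1,P3] Q2=[]
t=14-15: P2@Q0 runs 1, rem=1, I/O yield, promote→Q0. Q0=[P2] Q1=[P1,P3] Q2=[]
t=15-16: P2@Q0 runs 1, rem=0, completes. Q0=[] Q1=[P1,P3] Q2=[]
t=16-22: P1@Q1 runs 6, rem=4, quantum used, demote→Q2. Q0=[] Q1=[P3] Q2=[P1]
t=22-27: P3@Q1 runs 5, rem=0, completes. Q0=[] Q1=[] Q2=[P1]
t=27-31: P1@Q2 runs 4, rem=0, completes. Q0=[] Q1=[] Q2=[]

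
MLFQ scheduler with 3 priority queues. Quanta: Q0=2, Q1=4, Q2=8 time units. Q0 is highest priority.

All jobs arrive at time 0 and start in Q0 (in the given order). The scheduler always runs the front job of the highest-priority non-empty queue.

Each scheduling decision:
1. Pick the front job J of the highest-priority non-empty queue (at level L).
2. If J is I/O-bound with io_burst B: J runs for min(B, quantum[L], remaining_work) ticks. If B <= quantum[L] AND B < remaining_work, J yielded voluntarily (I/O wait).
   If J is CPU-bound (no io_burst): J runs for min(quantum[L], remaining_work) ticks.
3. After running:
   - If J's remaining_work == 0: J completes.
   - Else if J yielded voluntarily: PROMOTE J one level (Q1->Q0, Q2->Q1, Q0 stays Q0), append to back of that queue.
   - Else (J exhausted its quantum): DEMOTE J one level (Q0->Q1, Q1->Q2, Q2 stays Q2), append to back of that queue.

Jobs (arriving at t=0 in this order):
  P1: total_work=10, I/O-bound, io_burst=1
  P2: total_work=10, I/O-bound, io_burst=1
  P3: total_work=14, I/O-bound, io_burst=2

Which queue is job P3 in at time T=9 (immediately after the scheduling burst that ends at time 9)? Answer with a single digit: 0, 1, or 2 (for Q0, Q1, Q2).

Answer: 0

Derivation:
t=0-1: P1@Q0 runs 1, rem=9, I/O yield, promote→Q0. Q0=[P2,P3,P1] Q1=[] Q2=[]
t=1-2: P2@Q0 runs 1, rem=9, I/O yield, promote→Q0. Q0=[P3,P1,P2] Q1=[] Q2=[]
t=2-4: P3@Q0 runs 2, rem=12, I/O yield, promote→Q0. Q0=[P1,P2,P3] Q1=[] Q2=[]
t=4-5: P1@Q0 runs 1, rem=8, I/O yield, promote→Q0. Q0=[P2,P3,P1] Q1=[] Q2=[]
t=5-6: P2@Q0 runs 1, rem=8, I/O yield, promote→Q0. Q0=[P3,P1,P2] Q1=[] Q2=[]
t=6-8: P3@Q0 runs 2, rem=10, I/O yield, promote→Q0. Q0=[P1,P2,P3] Q1=[] Q2=[]
t=8-9: P1@Q0 runs 1, rem=7, I/O yield, promote→Q0. Q0=[P2,P3,P1] Q1=[] Q2=[]
t=9-10: P2@Q0 runs 1, rem=7, I/O yield, promote→Q0. Q0=[P3,P1,P2] Q1=[] Q2=[]
t=10-12: P3@Q0 runs 2, rem=8, I/O yield, promote→Q0. Q0=[P1,P2,P3] Q1=[] Q2=[]
t=12-13: P1@Q0 runs 1, rem=6, I/O yield, promote→Q0. Q0=[P2,P3,P1] Q1=[] Q2=[]
t=13-14: P2@Q0 runs 1, rem=6, I/O yield, promote→Q0. Q0=[P3,P1,P2] Q1=[] Q2=[]
t=14-16: P3@Q0 runs 2, rem=6, I/O yield, promote→Q0. Q0=[P1,P2,P3] Q1=[] Q2=[]
t=16-17: P1@Q0 runs 1, rem=5, I/O yield, promote→Q0. Q0=[P2,P3,P1] Q1=[] Q2=[]
t=17-18: P2@Q0 runs 1, rem=5, I/O yield, promote→Q0. Q0=[P3,P1,P2] Q1=[] Q2=[]
t=18-20: P3@Q0 runs 2, rem=4, I/O yield, promote→Q0. Q0=[P1,P2,P3] Q1=[] Q2=[]
t=20-21: P1@Q0 runs 1, rem=4, I/O yield, promote→Q0. Q0=[P2,P3,P1] Q1=[] Q2=[]
t=21-22: P2@Q0 runs 1, rem=4, I/O yield, promote→Q0. Q0=[P3,P1,P2] Q1=[] Q2=[]
t=22-24: P3@Q0 runs 2, rem=2, I/O yield, promote→Q0. Q0=[P1,P2,P3] Q1=[] Q2=[]
t=24-25: P1@Q0 runs 1, rem=3, I/O yield, promote→Q0. Q0=[P2,P3,P1] Q1=[] Q2=[]
t=25-26: P2@Q0 runs 1, rem=3, I/O yield, promote→Q0. Q0=[P3,P1,P2] Q1=[] Q2=[]
t=26-28: P3@Q0 runs 2, rem=0, completes. Q0=[P1,P2] Q1=[] Q2=[]
t=28-29: P1@Q0 runs 1, rem=2, I/O yield, promote→Q0. Q0=[P2,P1] Q1=[] Q2=[]
t=29-30: P2@Q0 runs 1, rem=2, I/O yield, promote→Q0. Q0=[P1,P2] Q1=[] Q2=[]
t=30-31: P1@Q0 runs 1, rem=1, I/O yield, promote→Q0. Q0=[P2,P1] Q1=[] Q2=[]
t=31-32: P2@Q0 runs 1, rem=1, I/O yield, promote→Q0. Q0=[P1,P2] Q1=[] Q2=[]
t=32-33: P1@Q0 runs 1, rem=0, completes. Q0=[P2] Q1=[] Q2=[]
t=33-34: P2@Q0 runs 1, rem=0, completes. Q0=[] Q1=[] Q2=[]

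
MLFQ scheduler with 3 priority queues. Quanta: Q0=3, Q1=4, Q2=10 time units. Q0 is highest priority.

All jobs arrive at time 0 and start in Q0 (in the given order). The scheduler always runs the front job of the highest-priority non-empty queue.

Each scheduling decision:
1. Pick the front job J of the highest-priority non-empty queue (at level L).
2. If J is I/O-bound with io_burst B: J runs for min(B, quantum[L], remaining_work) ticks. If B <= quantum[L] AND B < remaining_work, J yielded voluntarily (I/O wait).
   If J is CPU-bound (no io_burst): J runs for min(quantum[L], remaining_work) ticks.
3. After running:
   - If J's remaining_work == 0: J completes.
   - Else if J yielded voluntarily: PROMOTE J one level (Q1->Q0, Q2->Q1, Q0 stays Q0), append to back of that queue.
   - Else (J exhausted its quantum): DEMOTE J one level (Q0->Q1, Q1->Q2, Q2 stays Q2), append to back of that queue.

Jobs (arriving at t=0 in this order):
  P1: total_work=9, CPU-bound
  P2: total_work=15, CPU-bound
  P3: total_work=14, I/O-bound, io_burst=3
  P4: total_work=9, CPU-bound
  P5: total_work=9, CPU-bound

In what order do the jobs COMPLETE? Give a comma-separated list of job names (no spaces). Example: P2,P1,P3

t=0-3: P1@Q0 runs 3, rem=6, quantum used, demote→Q1. Q0=[P2,P3,P4,P5] Q1=[P1] Q2=[]
t=3-6: P2@Q0 runs 3, rem=12, quantum used, demote→Q1. Q0=[P3,P4,P5] Q1=[P1,P2] Q2=[]
t=6-9: P3@Q0 runs 3, rem=11, I/O yield, promote→Q0. Q0=[P4,P5,P3] Q1=[P1,P2] Q2=[]
t=9-12: P4@Q0 runs 3, rem=6, quantum used, demote→Q1. Q0=[P5,P3] Q1=[P1,P2,P4] Q2=[]
t=12-15: P5@Q0 runs 3, rem=6, quantum used, demote→Q1. Q0=[P3] Q1=[P1,P2,P4,P5] Q2=[]
t=15-18: P3@Q0 runs 3, rem=8, I/O yield, promote→Q0. Q0=[P3] Q1=[P1,P2,P4,P5] Q2=[]
t=18-21: P3@Q0 runs 3, rem=5, I/O yield, promote→Q0. Q0=[P3] Q1=[P1,P2,P4,P5] Q2=[]
t=21-24: P3@Q0 runs 3, rem=2, I/O yield, promote→Q0. Q0=[P3] Q1=[P1,P2,P4,P5] Q2=[]
t=24-26: P3@Q0 runs 2, rem=0, completes. Q0=[] Q1=[P1,P2,P4,P5] Q2=[]
t=26-30: P1@Q1 runs 4, rem=2, quantum used, demote→Q2. Q0=[] Q1=[P2,P4,P5] Q2=[P1]
t=30-34: P2@Q1 runs 4, rem=8, quantum used, demote→Q2. Q0=[] Q1=[P4,P5] Q2=[P1,P2]
t=34-38: P4@Q1 runs 4, rem=2, quantum used, demote→Q2. Q0=[] Q1=[P5] Q2=[P1,P2,P4]
t=38-42: P5@Q1 runs 4, rem=2, quantum used, demote→Q2. Q0=[] Q1=[] Q2=[P1,P2,P4,P5]
t=42-44: P1@Q2 runs 2, rem=0, completes. Q0=[] Q1=[] Q2=[P2,P4,P5]
t=44-52: P2@Q2 runs 8, rem=0, completes. Q0=[] Q1=[] Q2=[P4,P5]
t=52-54: P4@Q2 runs 2, rem=0, completes. Q0=[] Q1=[] Q2=[P5]
t=54-56: P5@Q2 runs 2, rem=0, completes. Q0=[] Q1=[] Q2=[]

Answer: P3,P1,P2,P4,P5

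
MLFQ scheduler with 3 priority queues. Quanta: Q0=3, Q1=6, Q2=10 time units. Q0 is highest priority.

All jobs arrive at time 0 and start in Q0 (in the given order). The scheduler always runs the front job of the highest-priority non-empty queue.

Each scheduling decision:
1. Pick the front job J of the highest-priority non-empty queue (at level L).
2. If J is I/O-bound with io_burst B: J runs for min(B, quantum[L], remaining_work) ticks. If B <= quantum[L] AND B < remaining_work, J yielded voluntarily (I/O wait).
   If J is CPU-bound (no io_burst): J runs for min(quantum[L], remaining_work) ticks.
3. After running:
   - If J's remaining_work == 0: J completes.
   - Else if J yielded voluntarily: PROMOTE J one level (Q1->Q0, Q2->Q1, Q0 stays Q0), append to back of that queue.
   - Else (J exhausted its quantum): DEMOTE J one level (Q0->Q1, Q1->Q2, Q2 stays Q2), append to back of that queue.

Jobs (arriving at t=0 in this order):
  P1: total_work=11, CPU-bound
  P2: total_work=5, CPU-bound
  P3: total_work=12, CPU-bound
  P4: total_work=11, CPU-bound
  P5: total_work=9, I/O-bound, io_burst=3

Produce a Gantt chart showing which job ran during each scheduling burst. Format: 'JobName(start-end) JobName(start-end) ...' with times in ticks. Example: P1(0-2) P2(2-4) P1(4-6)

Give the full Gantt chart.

t=0-3: P1@Q0 runs 3, rem=8, quantum used, demote→Q1. Q0=[P2,P3,P4,P5] Q1=[P1] Q2=[]
t=3-6: P2@Q0 runs 3, rem=2, quantum used, demote→Q1. Q0=[P3,P4,P5] Q1=[P1,P2] Q2=[]
t=6-9: P3@Q0 runs 3, rem=9, quantum used, demote→Q1. Q0=[P4,P5] Q1=[P1,P2,P3] Q2=[]
t=9-12: P4@Q0 runs 3, rem=8, quantum used, demote→Q1. Q0=[P5] Q1=[P1,P2,P3,P4] Q2=[]
t=12-15: P5@Q0 runs 3, rem=6, I/O yield, promote→Q0. Q0=[P5] Q1=[P1,P2,P3,P4] Q2=[]
t=15-18: P5@Q0 runs 3, rem=3, I/O yield, promote→Q0. Q0=[P5] Q1=[P1,P2,P3,P4] Q2=[]
t=18-21: P5@Q0 runs 3, rem=0, completes. Q0=[] Q1=[P1,P2,P3,P4] Q2=[]
t=21-27: P1@Q1 runs 6, rem=2, quantum used, demote→Q2. Q0=[] Q1=[P2,P3,P4] Q2=[P1]
t=27-29: P2@Q1 runs 2, rem=0, completes. Q0=[] Q1=[P3,P4] Q2=[P1]
t=29-35: P3@Q1 runs 6, rem=3, quantum used, demote→Q2. Q0=[] Q1=[P4] Q2=[P1,P3]
t=35-41: P4@Q1 runs 6, rem=2, quantum used, demote→Q2. Q0=[] Q1=[] Q2=[P1,P3,P4]
t=41-43: P1@Q2 runs 2, rem=0, completes. Q0=[] Q1=[] Q2=[P3,P4]
t=43-46: P3@Q2 runs 3, rem=0, completes. Q0=[] Q1=[] Q2=[P4]
t=46-48: P4@Q2 runs 2, rem=0, completes. Q0=[] Q1=[] Q2=[]

Answer: P1(0-3) P2(3-6) P3(6-9) P4(9-12) P5(12-15) P5(15-18) P5(18-21) P1(21-27) P2(27-29) P3(29-35) P4(35-41) P1(41-43) P3(43-46) P4(46-48)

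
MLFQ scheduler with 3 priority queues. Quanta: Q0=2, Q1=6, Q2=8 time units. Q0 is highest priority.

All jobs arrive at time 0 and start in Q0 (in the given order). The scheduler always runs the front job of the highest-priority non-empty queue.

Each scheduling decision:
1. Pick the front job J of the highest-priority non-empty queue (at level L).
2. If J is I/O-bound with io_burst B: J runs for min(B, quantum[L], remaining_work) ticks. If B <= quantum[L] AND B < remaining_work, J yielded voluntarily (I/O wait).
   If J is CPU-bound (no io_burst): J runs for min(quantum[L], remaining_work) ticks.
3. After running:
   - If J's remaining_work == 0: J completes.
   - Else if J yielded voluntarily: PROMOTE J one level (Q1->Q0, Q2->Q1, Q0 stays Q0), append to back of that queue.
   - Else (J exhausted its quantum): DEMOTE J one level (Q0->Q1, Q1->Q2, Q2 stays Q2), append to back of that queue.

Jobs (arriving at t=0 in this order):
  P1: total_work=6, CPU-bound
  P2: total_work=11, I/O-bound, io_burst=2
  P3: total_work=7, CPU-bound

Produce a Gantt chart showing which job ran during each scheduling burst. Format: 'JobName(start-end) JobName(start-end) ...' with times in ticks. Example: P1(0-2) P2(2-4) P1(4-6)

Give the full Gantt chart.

t=0-2: P1@Q0 runs 2, rem=4, quantum used, demote→Q1. Q0=[P2,P3] Q1=[P1] Q2=[]
t=2-4: P2@Q0 runs 2, rem=9, I/O yield, promote→Q0. Q0=[P3,P2] Q1=[P1] Q2=[]
t=4-6: P3@Q0 runs 2, rem=5, quantum used, demote→Q1. Q0=[P2] Q1=[P1,P3] Q2=[]
t=6-8: P2@Q0 runs 2, rem=7, I/O yield, promote→Q0. Q0=[P2] Q1=[P1,P3] Q2=[]
t=8-10: P2@Q0 runs 2, rem=5, I/O yield, promote→Q0. Q0=[P2] Q1=[P1,P3] Q2=[]
t=10-12: P2@Q0 runs 2, rem=3, I/O yield, promote→Q0. Q0=[P2] Q1=[P1,P3] Q2=[]
t=12-14: P2@Q0 runs 2, rem=1, I/O yield, promote→Q0. Q0=[P2] Q1=[P1,P3] Q2=[]
t=14-15: P2@Q0 runs 1, rem=0, completes. Q0=[] Q1=[P1,P3] Q2=[]
t=15-19: P1@Q1 runs 4, rem=0, completes. Q0=[] Q1=[P3] Q2=[]
t=19-24: P3@Q1 runs 5, rem=0, completes. Q0=[] Q1=[] Q2=[]

Answer: P1(0-2) P2(2-4) P3(4-6) P2(6-8) P2(8-10) P2(10-12) P2(12-14) P2(14-15) P1(15-19) P3(19-24)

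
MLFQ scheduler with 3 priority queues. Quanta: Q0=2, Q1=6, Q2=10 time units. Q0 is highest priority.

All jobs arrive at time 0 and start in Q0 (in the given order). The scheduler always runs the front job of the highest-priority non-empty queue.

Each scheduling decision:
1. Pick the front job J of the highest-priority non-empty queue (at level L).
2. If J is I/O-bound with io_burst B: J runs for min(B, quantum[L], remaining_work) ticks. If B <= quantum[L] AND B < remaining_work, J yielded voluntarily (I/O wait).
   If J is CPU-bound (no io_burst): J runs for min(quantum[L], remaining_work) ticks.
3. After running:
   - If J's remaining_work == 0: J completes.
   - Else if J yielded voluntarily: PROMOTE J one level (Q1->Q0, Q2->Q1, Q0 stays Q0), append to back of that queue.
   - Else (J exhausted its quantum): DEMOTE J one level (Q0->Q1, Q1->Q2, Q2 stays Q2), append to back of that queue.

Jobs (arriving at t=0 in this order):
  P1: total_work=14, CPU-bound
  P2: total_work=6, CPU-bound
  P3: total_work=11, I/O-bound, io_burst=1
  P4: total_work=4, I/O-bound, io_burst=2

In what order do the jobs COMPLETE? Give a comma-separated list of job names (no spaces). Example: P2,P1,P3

t=0-2: P1@Q0 runs 2, rem=12, quantum used, demote→Q1. Q0=[P2,P3,P4] Q1=[P1] Q2=[]
t=2-4: P2@Q0 runs 2, rem=4, quantum used, demote→Q1. Q0=[P3,P4] Q1=[P1,P2] Q2=[]
t=4-5: P3@Q0 runs 1, rem=10, I/O yield, promote→Q0. Q0=[P4,P3] Q1=[P1,P2] Q2=[]
t=5-7: P4@Q0 runs 2, rem=2, I/O yield, promote→Q0. Q0=[P3,P4] Q1=[P1,P2] Q2=[]
t=7-8: P3@Q0 runs 1, rem=9, I/O yield, promote→Q0. Q0=[P4,P3] Q1=[P1,P2] Q2=[]
t=8-10: P4@Q0 runs 2, rem=0, completes. Q0=[P3] Q1=[P1,P2] Q2=[]
t=10-11: P3@Q0 runs 1, rem=8, I/O yield, promote→Q0. Q0=[P3] Q1=[P1,P2] Q2=[]
t=11-12: P3@Q0 runs 1, rem=7, I/O yield, promote→Q0. Q0=[P3] Q1=[P1,P2] Q2=[]
t=12-13: P3@Q0 runs 1, rem=6, I/O yield, promote→Q0. Q0=[P3] Q1=[P1,P2] Q2=[]
t=13-14: P3@Q0 runs 1, rem=5, I/O yield, promote→Q0. Q0=[P3] Q1=[P1,P2] Q2=[]
t=14-15: P3@Q0 runs 1, rem=4, I/O yield, promote→Q0. Q0=[P3] Q1=[P1,P2] Q2=[]
t=15-16: P3@Q0 runs 1, rem=3, I/O yield, promote→Q0. Q0=[P3] Q1=[P1,P2] Q2=[]
t=16-17: P3@Q0 runs 1, rem=2, I/O yield, promote→Q0. Q0=[P3] Q1=[P1,P2] Q2=[]
t=17-18: P3@Q0 runs 1, rem=1, I/O yield, promote→Q0. Q0=[P3] Q1=[P1,P2] Q2=[]
t=18-19: P3@Q0 runs 1, rem=0, completes. Q0=[] Q1=[P1,P2] Q2=[]
t=19-25: P1@Q1 runs 6, rem=6, quantum used, demote→Q2. Q0=[] Q1=[P2] Q2=[P1]
t=25-29: P2@Q1 runs 4, rem=0, completes. Q0=[] Q1=[] Q2=[P1]
t=29-35: P1@Q2 runs 6, rem=0, completes. Q0=[] Q1=[] Q2=[]

Answer: P4,P3,P2,P1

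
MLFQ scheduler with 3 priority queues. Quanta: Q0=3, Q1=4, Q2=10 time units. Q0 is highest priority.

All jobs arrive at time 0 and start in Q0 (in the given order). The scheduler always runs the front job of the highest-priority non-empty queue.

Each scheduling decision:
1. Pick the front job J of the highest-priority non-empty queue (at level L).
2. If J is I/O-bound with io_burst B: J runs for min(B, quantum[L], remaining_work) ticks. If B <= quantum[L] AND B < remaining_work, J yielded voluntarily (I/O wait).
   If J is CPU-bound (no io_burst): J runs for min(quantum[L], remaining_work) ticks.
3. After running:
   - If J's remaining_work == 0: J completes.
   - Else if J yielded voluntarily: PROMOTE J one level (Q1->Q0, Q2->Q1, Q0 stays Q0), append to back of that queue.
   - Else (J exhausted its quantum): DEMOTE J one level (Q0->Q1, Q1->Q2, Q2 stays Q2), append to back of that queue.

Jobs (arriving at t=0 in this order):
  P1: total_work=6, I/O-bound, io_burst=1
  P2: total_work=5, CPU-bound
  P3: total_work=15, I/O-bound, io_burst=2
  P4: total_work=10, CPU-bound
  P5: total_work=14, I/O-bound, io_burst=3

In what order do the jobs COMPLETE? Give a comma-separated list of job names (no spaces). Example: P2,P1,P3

t=0-1: P1@Q0 runs 1, rem=5, I/O yield, promote→Q0. Q0=[P2,P3,P4,P5,P1] Q1=[] Q2=[]
t=1-4: P2@Q0 runs 3, rem=2, quantum used, demote→Q1. Q0=[P3,P4,P5,P1] Q1=[P2] Q2=[]
t=4-6: P3@Q0 runs 2, rem=13, I/O yield, promote→Q0. Q0=[P4,P5,P1,P3] Q1=[P2] Q2=[]
t=6-9: P4@Q0 runs 3, rem=7, quantum used, demote→Q1. Q0=[P5,P1,P3] Q1=[P2,P4] Q2=[]
t=9-12: P5@Q0 runs 3, rem=11, I/O yield, promote→Q0. Q0=[P1,P3,P5] Q1=[P2,P4] Q2=[]
t=12-13: P1@Q0 runs 1, rem=4, I/O yield, promote→Q0. Q0=[P3,P5,P1] Q1=[P2,P4] Q2=[]
t=13-15: P3@Q0 runs 2, rem=11, I/O yield, promote→Q0. Q0=[P5,P1,P3] Q1=[P2,P4] Q2=[]
t=15-18: P5@Q0 runs 3, rem=8, I/O yield, promote→Q0. Q0=[P1,P3,P5] Q1=[P2,P4] Q2=[]
t=18-19: P1@Q0 runs 1, rem=3, I/O yield, promote→Q0. Q0=[P3,P5,P1] Q1=[P2,P4] Q2=[]
t=19-21: P3@Q0 runs 2, rem=9, I/O yield, promote→Q0. Q0=[P5,P1,P3] Q1=[P2,P4] Q2=[]
t=21-24: P5@Q0 runs 3, rem=5, I/O yield, promote→Q0. Q0=[P1,P3,P5] Q1=[P2,P4] Q2=[]
t=24-25: P1@Q0 runs 1, rem=2, I/O yield, promote→Q0. Q0=[P3,P5,P1] Q1=[P2,P4] Q2=[]
t=25-27: P3@Q0 runs 2, rem=7, I/O yield, promote→Q0. Q0=[P5,P1,P3] Q1=[P2,P4] Q2=[]
t=27-30: P5@Q0 runs 3, rem=2, I/O yield, promote→Q0. Q0=[P1,P3,P5] Q1=[P2,P4] Q2=[]
t=30-31: P1@Q0 runs 1, rem=1, I/O yield, promote→Q0. Q0=[P3,P5,P1] Q1=[P2,P4] Q2=[]
t=31-33: P3@Q0 runs 2, rem=5, I/O yield, promote→Q0. Q0=[P5,P1,P3] Q1=[P2,P4] Q2=[]
t=33-35: P5@Q0 runs 2, rem=0, completes. Q0=[P1,P3] Q1=[P2,P4] Q2=[]
t=35-36: P1@Q0 runs 1, rem=0, completes. Q0=[P3] Q1=[P2,P4] Q2=[]
t=36-38: P3@Q0 runs 2, rem=3, I/O yield, promote→Q0. Q0=[P3] Q1=[P2,P4] Q2=[]
t=38-40: P3@Q0 runs 2, rem=1, I/O yield, promote→Q0. Q0=[P3] Q1=[P2,P4] Q2=[]
t=40-41: P3@Q0 runs 1, rem=0, completes. Q0=[] Q1=[P2,P4] Q2=[]
t=41-43: P2@Q1 runs 2, rem=0, completes. Q0=[] Q1=[P4] Q2=[]
t=43-47: P4@Q1 runs 4, rem=3, quantum used, demote→Q2. Q0=[] Q1=[] Q2=[P4]
t=47-50: P4@Q2 runs 3, rem=0, completes. Q0=[] Q1=[] Q2=[]

Answer: P5,P1,P3,P2,P4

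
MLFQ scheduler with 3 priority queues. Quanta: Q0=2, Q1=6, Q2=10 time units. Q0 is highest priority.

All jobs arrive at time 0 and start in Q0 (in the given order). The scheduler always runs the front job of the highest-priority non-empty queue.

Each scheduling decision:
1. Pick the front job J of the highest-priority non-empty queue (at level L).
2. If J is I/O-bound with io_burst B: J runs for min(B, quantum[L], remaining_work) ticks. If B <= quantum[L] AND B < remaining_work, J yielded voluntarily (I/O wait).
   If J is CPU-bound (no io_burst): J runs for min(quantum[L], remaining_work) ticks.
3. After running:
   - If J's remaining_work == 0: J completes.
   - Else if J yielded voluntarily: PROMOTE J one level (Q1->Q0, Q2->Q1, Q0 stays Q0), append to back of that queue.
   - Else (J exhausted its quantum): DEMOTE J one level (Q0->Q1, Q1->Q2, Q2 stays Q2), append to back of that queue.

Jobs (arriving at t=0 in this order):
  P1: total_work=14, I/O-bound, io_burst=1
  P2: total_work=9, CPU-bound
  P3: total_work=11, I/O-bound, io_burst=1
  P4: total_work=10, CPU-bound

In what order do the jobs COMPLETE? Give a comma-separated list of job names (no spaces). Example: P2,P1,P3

Answer: P3,P1,P2,P4

Derivation:
t=0-1: P1@Q0 runs 1, rem=13, I/O yield, promote→Q0. Q0=[P2,P3,P4,P1] Q1=[] Q2=[]
t=1-3: P2@Q0 runs 2, rem=7, quantum used, demote→Q1. Q0=[P3,P4,P1] Q1=[P2] Q2=[]
t=3-4: P3@Q0 runs 1, rem=10, I/O yield, promote→Q0. Q0=[P4,P1,P3] Q1=[P2] Q2=[]
t=4-6: P4@Q0 runs 2, rem=8, quantum used, demote→Q1. Q0=[P1,P3] Q1=[P2,P4] Q2=[]
t=6-7: P1@Q0 runs 1, rem=12, I/O yield, promote→Q0. Q0=[P3,P1] Q1=[P2,P4] Q2=[]
t=7-8: P3@Q0 runs 1, rem=9, I/O yield, promote→Q0. Q0=[P1,P3] Q1=[P2,P4] Q2=[]
t=8-9: P1@Q0 runs 1, rem=11, I/O yield, promote→Q0. Q0=[P3,P1] Q1=[P2,P4] Q2=[]
t=9-10: P3@Q0 runs 1, rem=8, I/O yield, promote→Q0. Q0=[P1,P3] Q1=[P2,P4] Q2=[]
t=10-11: P1@Q0 runs 1, rem=10, I/O yield, promote→Q0. Q0=[P3,P1] Q1=[P2,P4] Q2=[]
t=11-12: P3@Q0 runs 1, rem=7, I/O yield, promote→Q0. Q0=[P1,P3] Q1=[P2,P4] Q2=[]
t=12-13: P1@Q0 runs 1, rem=9, I/O yield, promote→Q0. Q0=[P3,P1] Q1=[P2,P4] Q2=[]
t=13-14: P3@Q0 runs 1, rem=6, I/O yield, promote→Q0. Q0=[P1,P3] Q1=[P2,P4] Q2=[]
t=14-15: P1@Q0 runs 1, rem=8, I/O yield, promote→Q0. Q0=[P3,P1] Q1=[P2,P4] Q2=[]
t=15-16: P3@Q0 runs 1, rem=5, I/O yield, promote→Q0. Q0=[P1,P3] Q1=[P2,P4] Q2=[]
t=16-17: P1@Q0 runs 1, rem=7, I/O yield, promote→Q0. Q0=[P3,P1] Q1=[P2,P4] Q2=[]
t=17-18: P3@Q0 runs 1, rem=4, I/O yield, promote→Q0. Q0=[P1,P3] Q1=[P2,P4] Q2=[]
t=18-19: P1@Q0 runs 1, rem=6, I/O yield, promote→Q0. Q0=[P3,P1] Q1=[P2,P4] Q2=[]
t=19-20: P3@Q0 runs 1, rem=3, I/O yield, promote→Q0. Q0=[P1,P3] Q1=[P2,P4] Q2=[]
t=20-21: P1@Q0 runs 1, rem=5, I/O yield, promote→Q0. Q0=[P3,P1] Q1=[P2,P4] Q2=[]
t=21-22: P3@Q0 runs 1, rem=2, I/O yield, promote→Q0. Q0=[P1,P3] Q1=[P2,P4] Q2=[]
t=22-23: P1@Q0 runs 1, rem=4, I/O yield, promote→Q0. Q0=[P3,P1] Q1=[P2,P4] Q2=[]
t=23-24: P3@Q0 runs 1, rem=1, I/O yield, promote→Q0. Q0=[P1,P3] Q1=[P2,P4] Q2=[]
t=24-25: P1@Q0 runs 1, rem=3, I/O yield, promote→Q0. Q0=[P3,P1] Q1=[P2,P4] Q2=[]
t=25-26: P3@Q0 runs 1, rem=0, completes. Q0=[P1] Q1=[P2,P4] Q2=[]
t=26-27: P1@Q0 runs 1, rem=2, I/O yield, promote→Q0. Q0=[P1] Q1=[P2,P4] Q2=[]
t=27-28: P1@Q0 runs 1, rem=1, I/O yield, promote→Q0. Q0=[P1] Q1=[P2,P4] Q2=[]
t=28-29: P1@Q0 runs 1, rem=0, completes. Q0=[] Q1=[P2,P4] Q2=[]
t=29-35: P2@Q1 runs 6, rem=1, quantum used, demote→Q2. Q0=[] Q1=[P4] Q2=[P2]
t=35-41: P4@Q1 runs 6, rem=2, quantum used, demote→Q2. Q0=[] Q1=[] Q2=[P2,P4]
t=41-42: P2@Q2 runs 1, rem=0, completes. Q0=[] Q1=[] Q2=[P4]
t=42-44: P4@Q2 runs 2, rem=0, completes. Q0=[] Q1=[] Q2=[]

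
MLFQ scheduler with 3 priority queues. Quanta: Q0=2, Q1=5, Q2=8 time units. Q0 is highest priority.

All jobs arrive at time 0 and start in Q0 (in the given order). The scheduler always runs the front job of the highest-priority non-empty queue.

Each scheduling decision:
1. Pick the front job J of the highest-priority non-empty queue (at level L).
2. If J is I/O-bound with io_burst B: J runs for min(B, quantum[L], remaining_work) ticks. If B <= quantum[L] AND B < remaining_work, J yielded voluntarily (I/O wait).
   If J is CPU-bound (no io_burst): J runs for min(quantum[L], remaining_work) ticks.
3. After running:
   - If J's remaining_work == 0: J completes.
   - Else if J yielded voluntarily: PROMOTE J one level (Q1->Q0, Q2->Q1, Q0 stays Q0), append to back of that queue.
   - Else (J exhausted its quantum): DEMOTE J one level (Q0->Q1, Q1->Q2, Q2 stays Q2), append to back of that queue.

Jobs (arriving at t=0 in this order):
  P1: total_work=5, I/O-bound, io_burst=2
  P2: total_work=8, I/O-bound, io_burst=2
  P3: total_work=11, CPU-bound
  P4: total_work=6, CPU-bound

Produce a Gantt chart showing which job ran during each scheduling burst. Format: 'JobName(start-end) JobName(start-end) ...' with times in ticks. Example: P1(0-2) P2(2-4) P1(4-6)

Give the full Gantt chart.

t=0-2: P1@Q0 runs 2, rem=3, I/O yield, promote→Q0. Q0=[P2,P3,P4,P1] Q1=[] Q2=[]
t=2-4: P2@Q0 runs 2, rem=6, I/O yield, promote→Q0. Q0=[P3,P4,P1,P2] Q1=[] Q2=[]
t=4-6: P3@Q0 runs 2, rem=9, quantum used, demote→Q1. Q0=[P4,P1,P2] Q1=[P3] Q2=[]
t=6-8: P4@Q0 runs 2, rem=4, quantum used, demote→Q1. Q0=[P1,P2] Q1=[P3,P4] Q2=[]
t=8-10: P1@Q0 runs 2, rem=1, I/O yield, promote→Q0. Q0=[P2,P1] Q1=[P3,P4] Q2=[]
t=10-12: P2@Q0 runs 2, rem=4, I/O yield, promote→Q0. Q0=[P1,P2] Q1=[P3,P4] Q2=[]
t=12-13: P1@Q0 runs 1, rem=0, completes. Q0=[P2] Q1=[P3,P4] Q2=[]
t=13-15: P2@Q0 runs 2, rem=2, I/O yield, promote→Q0. Q0=[P2] Q1=[P3,P4] Q2=[]
t=15-17: P2@Q0 runs 2, rem=0, completes. Q0=[] Q1=[P3,P4] Q2=[]
t=17-22: P3@Q1 runs 5, rem=4, quantum used, demote→Q2. Q0=[] Q1=[P4] Q2=[P3]
t=22-26: P4@Q1 runs 4, rem=0, completes. Q0=[] Q1=[] Q2=[P3]
t=26-30: P3@Q2 runs 4, rem=0, completes. Q0=[] Q1=[] Q2=[]

Answer: P1(0-2) P2(2-4) P3(4-6) P4(6-8) P1(8-10) P2(10-12) P1(12-13) P2(13-15) P2(15-17) P3(17-22) P4(22-26) P3(26-30)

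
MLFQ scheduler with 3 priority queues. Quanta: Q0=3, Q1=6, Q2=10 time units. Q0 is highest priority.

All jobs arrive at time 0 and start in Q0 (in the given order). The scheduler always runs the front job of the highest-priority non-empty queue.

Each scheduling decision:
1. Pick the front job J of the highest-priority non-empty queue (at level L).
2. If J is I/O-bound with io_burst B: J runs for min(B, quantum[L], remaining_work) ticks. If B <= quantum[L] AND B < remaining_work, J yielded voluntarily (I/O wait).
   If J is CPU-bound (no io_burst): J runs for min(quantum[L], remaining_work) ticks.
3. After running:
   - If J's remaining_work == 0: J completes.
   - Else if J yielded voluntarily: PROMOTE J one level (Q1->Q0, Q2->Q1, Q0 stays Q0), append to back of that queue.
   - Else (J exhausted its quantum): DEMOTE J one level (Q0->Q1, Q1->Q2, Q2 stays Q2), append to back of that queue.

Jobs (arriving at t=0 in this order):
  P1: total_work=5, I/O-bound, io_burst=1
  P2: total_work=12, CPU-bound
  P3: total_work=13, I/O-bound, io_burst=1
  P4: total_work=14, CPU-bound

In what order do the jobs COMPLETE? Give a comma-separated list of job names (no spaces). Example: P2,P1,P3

t=0-1: P1@Q0 runs 1, rem=4, I/O yield, promote→Q0. Q0=[P2,P3,P4,P1] Q1=[] Q2=[]
t=1-4: P2@Q0 runs 3, rem=9, quantum used, demote→Q1. Q0=[P3,P4,P1] Q1=[P2] Q2=[]
t=4-5: P3@Q0 runs 1, rem=12, I/O yield, promote→Q0. Q0=[P4,P1,P3] Q1=[P2] Q2=[]
t=5-8: P4@Q0 runs 3, rem=11, quantum used, demote→Q1. Q0=[P1,P3] Q1=[P2,P4] Q2=[]
t=8-9: P1@Q0 runs 1, rem=3, I/O yield, promote→Q0. Q0=[P3,P1] Q1=[P2,P4] Q2=[]
t=9-10: P3@Q0 runs 1, rem=11, I/O yield, promote→Q0. Q0=[P1,P3] Q1=[P2,P4] Q2=[]
t=10-11: P1@Q0 runs 1, rem=2, I/O yield, promote→Q0. Q0=[P3,P1] Q1=[P2,P4] Q2=[]
t=11-12: P3@Q0 runs 1, rem=10, I/O yield, promote→Q0. Q0=[P1,P3] Q1=[P2,P4] Q2=[]
t=12-13: P1@Q0 runs 1, rem=1, I/O yield, promote→Q0. Q0=[P3,P1] Q1=[P2,P4] Q2=[]
t=13-14: P3@Q0 runs 1, rem=9, I/O yield, promote→Q0. Q0=[P1,P3] Q1=[P2,P4] Q2=[]
t=14-15: P1@Q0 runs 1, rem=0, completes. Q0=[P3] Q1=[P2,P4] Q2=[]
t=15-16: P3@Q0 runs 1, rem=8, I/O yield, promote→Q0. Q0=[P3] Q1=[P2,P4] Q2=[]
t=16-17: P3@Q0 runs 1, rem=7, I/O yield, promote→Q0. Q0=[P3] Q1=[P2,P4] Q2=[]
t=17-18: P3@Q0 runs 1, rem=6, I/O yield, promote→Q0. Q0=[P3] Q1=[P2,P4] Q2=[]
t=18-19: P3@Q0 runs 1, rem=5, I/O yield, promote→Q0. Q0=[P3] Q1=[P2,P4] Q2=[]
t=19-20: P3@Q0 runs 1, rem=4, I/O yield, promote→Q0. Q0=[P3] Q1=[P2,P4] Q2=[]
t=20-21: P3@Q0 runs 1, rem=3, I/O yield, promote→Q0. Q0=[P3] Q1=[P2,P4] Q2=[]
t=21-22: P3@Q0 runs 1, rem=2, I/O yield, promote→Q0. Q0=[P3] Q1=[P2,P4] Q2=[]
t=22-23: P3@Q0 runs 1, rem=1, I/O yield, promote→Q0. Q0=[P3] Q1=[P2,P4] Q2=[]
t=23-24: P3@Q0 runs 1, rem=0, completes. Q0=[] Q1=[P2,P4] Q2=[]
t=24-30: P2@Q1 runs 6, rem=3, quantum used, demote→Q2. Q0=[] Q1=[P4] Q2=[P2]
t=30-36: P4@Q1 runs 6, rem=5, quantum used, demote→Q2. Q0=[] Q1=[] Q2=[P2,P4]
t=36-39: P2@Q2 runs 3, rem=0, completes. Q0=[] Q1=[] Q2=[P4]
t=39-44: P4@Q2 runs 5, rem=0, completes. Q0=[] Q1=[] Q2=[]

Answer: P1,P3,P2,P4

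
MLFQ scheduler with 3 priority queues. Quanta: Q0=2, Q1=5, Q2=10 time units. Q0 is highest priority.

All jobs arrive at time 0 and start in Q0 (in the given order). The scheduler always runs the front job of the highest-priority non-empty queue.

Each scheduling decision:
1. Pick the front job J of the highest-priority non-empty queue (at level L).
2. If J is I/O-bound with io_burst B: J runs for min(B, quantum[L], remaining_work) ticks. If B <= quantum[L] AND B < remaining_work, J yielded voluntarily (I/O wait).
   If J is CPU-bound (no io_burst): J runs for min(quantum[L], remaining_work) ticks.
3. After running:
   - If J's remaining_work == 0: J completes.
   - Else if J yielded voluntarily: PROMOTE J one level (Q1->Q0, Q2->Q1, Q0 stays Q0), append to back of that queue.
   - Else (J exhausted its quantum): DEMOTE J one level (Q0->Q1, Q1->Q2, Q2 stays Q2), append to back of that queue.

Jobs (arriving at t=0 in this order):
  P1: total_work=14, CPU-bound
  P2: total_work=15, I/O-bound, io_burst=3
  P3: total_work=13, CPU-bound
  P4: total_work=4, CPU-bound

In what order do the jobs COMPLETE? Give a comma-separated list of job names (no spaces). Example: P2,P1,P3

Answer: P4,P2,P1,P3

Derivation:
t=0-2: P1@Q0 runs 2, rem=12, quantum used, demote→Q1. Q0=[P2,P3,P4] Q1=[P1] Q2=[]
t=2-4: P2@Q0 runs 2, rem=13, quantum used, demote→Q1. Q0=[P3,P4] Q1=[P1,P2] Q2=[]
t=4-6: P3@Q0 runs 2, rem=11, quantum used, demote→Q1. Q0=[P4] Q1=[P1,P2,P3] Q2=[]
t=6-8: P4@Q0 runs 2, rem=2, quantum used, demote→Q1. Q0=[] Q1=[P1,P2,P3,P4] Q2=[]
t=8-13: P1@Q1 runs 5, rem=7, quantum used, demote→Q2. Q0=[] Q1=[P2,P3,P4] Q2=[P1]
t=13-16: P2@Q1 runs 3, rem=10, I/O yield, promote→Q0. Q0=[P2] Q1=[P3,P4] Q2=[P1]
t=16-18: P2@Q0 runs 2, rem=8, quantum used, demote→Q1. Q0=[] Q1=[P3,P4,P2] Q2=[P1]
t=18-23: P3@Q1 runs 5, rem=6, quantum used, demote→Q2. Q0=[] Q1=[P4,P2] Q2=[P1,P3]
t=23-25: P4@Q1 runs 2, rem=0, completes. Q0=[] Q1=[P2] Q2=[P1,P3]
t=25-28: P2@Q1 runs 3, rem=5, I/O yield, promote→Q0. Q0=[P2] Q1=[] Q2=[P1,P3]
t=28-30: P2@Q0 runs 2, rem=3, quantum used, demote→Q1. Q0=[] Q1=[P2] Q2=[P1,P3]
t=30-33: P2@Q1 runs 3, rem=0, completes. Q0=[] Q1=[] Q2=[P1,P3]
t=33-40: P1@Q2 runs 7, rem=0, completes. Q0=[] Q1=[] Q2=[P3]
t=40-46: P3@Q2 runs 6, rem=0, completes. Q0=[] Q1=[] Q2=[]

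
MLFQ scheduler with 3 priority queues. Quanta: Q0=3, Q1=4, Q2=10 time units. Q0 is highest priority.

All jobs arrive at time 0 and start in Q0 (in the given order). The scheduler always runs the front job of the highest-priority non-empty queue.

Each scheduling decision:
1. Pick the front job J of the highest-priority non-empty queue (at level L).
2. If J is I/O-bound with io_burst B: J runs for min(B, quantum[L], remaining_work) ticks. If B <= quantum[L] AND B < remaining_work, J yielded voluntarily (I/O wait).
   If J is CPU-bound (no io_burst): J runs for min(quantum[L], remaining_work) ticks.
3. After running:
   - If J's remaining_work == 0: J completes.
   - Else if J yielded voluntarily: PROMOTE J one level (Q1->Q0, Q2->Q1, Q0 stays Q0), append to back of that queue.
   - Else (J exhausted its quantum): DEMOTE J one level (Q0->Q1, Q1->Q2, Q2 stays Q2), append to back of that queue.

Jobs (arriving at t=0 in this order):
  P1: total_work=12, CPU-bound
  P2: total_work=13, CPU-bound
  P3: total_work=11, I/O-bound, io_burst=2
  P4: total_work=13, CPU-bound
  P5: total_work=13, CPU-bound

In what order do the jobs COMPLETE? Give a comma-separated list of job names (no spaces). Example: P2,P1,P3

t=0-3: P1@Q0 runs 3, rem=9, quantum used, demote→Q1. Q0=[P2,P3,P4,P5] Q1=[P1] Q2=[]
t=3-6: P2@Q0 runs 3, rem=10, quantum used, demote→Q1. Q0=[P3,P4,P5] Q1=[P1,P2] Q2=[]
t=6-8: P3@Q0 runs 2, rem=9, I/O yield, promote→Q0. Q0=[P4,P5,P3] Q1=[P1,P2] Q2=[]
t=8-11: P4@Q0 runs 3, rem=10, quantum used, demote→Q1. Q0=[P5,P3] Q1=[P1,P2,P4] Q2=[]
t=11-14: P5@Q0 runs 3, rem=10, quantum used, demote→Q1. Q0=[P3] Q1=[P1,P2,P4,P5] Q2=[]
t=14-16: P3@Q0 runs 2, rem=7, I/O yield, promote→Q0. Q0=[P3] Q1=[P1,P2,P4,P5] Q2=[]
t=16-18: P3@Q0 runs 2, rem=5, I/O yield, promote→Q0. Q0=[P3] Q1=[P1,P2,P4,P5] Q2=[]
t=18-20: P3@Q0 runs 2, rem=3, I/O yield, promote→Q0. Q0=[P3] Q1=[P1,P2,P4,P5] Q2=[]
t=20-22: P3@Q0 runs 2, rem=1, I/O yield, promote→Q0. Q0=[P3] Q1=[P1,P2,P4,P5] Q2=[]
t=22-23: P3@Q0 runs 1, rem=0, completes. Q0=[] Q1=[P1,P2,P4,P5] Q2=[]
t=23-27: P1@Q1 runs 4, rem=5, quantum used, demote→Q2. Q0=[] Q1=[P2,P4,P5] Q2=[P1]
t=27-31: P2@Q1 runs 4, rem=6, quantum used, demote→Q2. Q0=[] Q1=[P4,P5] Q2=[P1,P2]
t=31-35: P4@Q1 runs 4, rem=6, quantum used, demote→Q2. Q0=[] Q1=[P5] Q2=[P1,P2,P4]
t=35-39: P5@Q1 runs 4, rem=6, quantum used, demote→Q2. Q0=[] Q1=[] Q2=[P1,P2,P4,P5]
t=39-44: P1@Q2 runs 5, rem=0, completes. Q0=[] Q1=[] Q2=[P2,P4,P5]
t=44-50: P2@Q2 runs 6, rem=0, completes. Q0=[] Q1=[] Q2=[P4,P5]
t=50-56: P4@Q2 runs 6, rem=0, completes. Q0=[] Q1=[] Q2=[P5]
t=56-62: P5@Q2 runs 6, rem=0, completes. Q0=[] Q1=[] Q2=[]

Answer: P3,P1,P2,P4,P5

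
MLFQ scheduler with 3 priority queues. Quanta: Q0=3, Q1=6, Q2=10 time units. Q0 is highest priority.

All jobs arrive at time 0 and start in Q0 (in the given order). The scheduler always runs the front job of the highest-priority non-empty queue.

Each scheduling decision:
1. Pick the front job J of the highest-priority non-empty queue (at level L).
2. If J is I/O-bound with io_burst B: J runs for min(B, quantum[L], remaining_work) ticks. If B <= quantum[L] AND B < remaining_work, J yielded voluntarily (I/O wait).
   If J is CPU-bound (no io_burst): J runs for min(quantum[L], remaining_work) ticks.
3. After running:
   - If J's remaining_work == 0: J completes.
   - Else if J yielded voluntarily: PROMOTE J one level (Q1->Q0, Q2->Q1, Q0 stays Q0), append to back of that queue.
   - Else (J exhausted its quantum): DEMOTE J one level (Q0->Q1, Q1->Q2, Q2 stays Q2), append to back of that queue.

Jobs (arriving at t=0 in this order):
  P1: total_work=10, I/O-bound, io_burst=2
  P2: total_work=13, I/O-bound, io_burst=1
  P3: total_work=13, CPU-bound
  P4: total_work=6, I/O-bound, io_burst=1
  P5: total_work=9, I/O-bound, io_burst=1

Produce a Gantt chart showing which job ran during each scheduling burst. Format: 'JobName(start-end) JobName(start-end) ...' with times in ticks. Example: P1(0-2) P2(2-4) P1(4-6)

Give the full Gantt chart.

t=0-2: P1@Q0 runs 2, rem=8, I/O yield, promote→Q0. Q0=[P2,P3,P4,P5,P1] Q1=[] Q2=[]
t=2-3: P2@Q0 runs 1, rem=12, I/O yield, promote→Q0. Q0=[P3,P4,P5,P1,P2] Q1=[] Q2=[]
t=3-6: P3@Q0 runs 3, rem=10, quantum used, demote→Q1. Q0=[P4,P5,P1,P2] Q1=[P3] Q2=[]
t=6-7: P4@Q0 runs 1, rem=5, I/O yield, promote→Q0. Q0=[P5,P1,P2,P4] Q1=[P3] Q2=[]
t=7-8: P5@Q0 runs 1, rem=8, I/O yield, promote→Q0. Q0=[P1,P2,P4,P5] Q1=[P3] Q2=[]
t=8-10: P1@Q0 runs 2, rem=6, I/O yield, promote→Q0. Q0=[P2,P4,P5,P1] Q1=[P3] Q2=[]
t=10-11: P2@Q0 runs 1, rem=11, I/O yield, promote→Q0. Q0=[P4,P5,P1,P2] Q1=[P3] Q2=[]
t=11-12: P4@Q0 runs 1, rem=4, I/O yield, promote→Q0. Q0=[P5,P1,P2,P4] Q1=[P3] Q2=[]
t=12-13: P5@Q0 runs 1, rem=7, I/O yield, promote→Q0. Q0=[P1,P2,P4,P5] Q1=[P3] Q2=[]
t=13-15: P1@Q0 runs 2, rem=4, I/O yield, promote→Q0. Q0=[P2,P4,P5,P1] Q1=[P3] Q2=[]
t=15-16: P2@Q0 runs 1, rem=10, I/O yield, promote→Q0. Q0=[P4,P5,P1,P2] Q1=[P3] Q2=[]
t=16-17: P4@Q0 runs 1, rem=3, I/O yield, promote→Q0. Q0=[P5,P1,P2,P4] Q1=[P3] Q2=[]
t=17-18: P5@Q0 runs 1, rem=6, I/O yield, promote→Q0. Q0=[P1,P2,P4,P5] Q1=[P3] Q2=[]
t=18-20: P1@Q0 runs 2, rem=2, I/O yield, promote→Q0. Q0=[P2,P4,P5,P1] Q1=[P3] Q2=[]
t=20-21: P2@Q0 runs 1, rem=9, I/O yield, promote→Q0. Q0=[P4,P5,P1,P2] Q1=[P3] Q2=[]
t=21-22: P4@Q0 runs 1, rem=2, I/O yield, promote→Q0. Q0=[P5,P1,P2,P4] Q1=[P3] Q2=[]
t=22-23: P5@Q0 runs 1, rem=5, I/O yield, promote→Q0. Q0=[P1,P2,P4,P5] Q1=[P3] Q2=[]
t=23-25: P1@Q0 runs 2, rem=0, completes. Q0=[P2,P4,P5] Q1=[P3] Q2=[]
t=25-26: P2@Q0 runs 1, rem=8, I/O yield, promote→Q0. Q0=[P4,P5,P2] Q1=[P3] Q2=[]
t=26-27: P4@Q0 runs 1, rem=1, I/O yield, promote→Q0. Q0=[P5,P2,P4] Q1=[P3] Q2=[]
t=27-28: P5@Q0 runs 1, rem=4, I/O yield, promote→Q0. Q0=[P2,P4,P5] Q1=[P3] Q2=[]
t=28-29: P2@Q0 runs 1, rem=7, I/O yield, promote→Q0. Q0=[P4,P5,P2] Q1=[P3] Q2=[]
t=29-30: P4@Q0 runs 1, rem=0, completes. Q0=[P5,P2] Q1=[P3] Q2=[]
t=30-31: P5@Q0 runs 1, rem=3, I/O yield, promote→Q0. Q0=[P2,P5] Q1=[P3] Q2=[]
t=31-32: P2@Q0 runs 1, rem=6, I/O yield, promote→Q0. Q0=[P5,P2] Q1=[P3] Q2=[]
t=32-33: P5@Q0 runs 1, rem=2, I/O yield, promote→Q0. Q0=[P2,P5] Q1=[P3] Q2=[]
t=33-34: P2@Q0 runs 1, rem=5, I/O yield, promote→Q0. Q0=[P5,P2] Q1=[P3] Q2=[]
t=34-35: P5@Q0 runs 1, rem=1, I/O yield, promote→Q0. Q0=[P2,P5] Q1=[P3] Q2=[]
t=35-36: P2@Q0 runs 1, rem=4, I/O yield, promote→Q0. Q0=[P5,P2] Q1=[P3] Q2=[]
t=36-37: P5@Q0 runs 1, rem=0, completes. Q0=[P2] Q1=[P3] Q2=[]
t=37-38: P2@Q0 runs 1, rem=3, I/O yield, promote→Q0. Q0=[P2] Q1=[P3] Q2=[]
t=38-39: P2@Q0 runs 1, rem=2, I/O yield, promote→Q0. Q0=[P2] Q1=[P3] Q2=[]
t=39-40: P2@Q0 runs 1, rem=1, I/O yield, promote→Q0. Q0=[P2] Q1=[P3] Q2=[]
t=40-41: P2@Q0 runs 1, rem=0, completes. Q0=[] Q1=[P3] Q2=[]
t=41-47: P3@Q1 runs 6, rem=4, quantum used, demote→Q2. Q0=[] Q1=[] Q2=[P3]
t=47-51: P3@Q2 runs 4, rem=0, completes. Q0=[] Q1=[] Q2=[]

Answer: P1(0-2) P2(2-3) P3(3-6) P4(6-7) P5(7-8) P1(8-10) P2(10-11) P4(11-12) P5(12-13) P1(13-15) P2(15-16) P4(16-17) P5(17-18) P1(18-20) P2(20-21) P4(21-22) P5(22-23) P1(23-25) P2(25-26) P4(26-27) P5(27-28) P2(28-29) P4(29-30) P5(30-31) P2(31-32) P5(32-33) P2(33-34) P5(34-35) P2(35-36) P5(36-37) P2(37-38) P2(38-39) P2(39-40) P2(40-41) P3(41-47) P3(47-51)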